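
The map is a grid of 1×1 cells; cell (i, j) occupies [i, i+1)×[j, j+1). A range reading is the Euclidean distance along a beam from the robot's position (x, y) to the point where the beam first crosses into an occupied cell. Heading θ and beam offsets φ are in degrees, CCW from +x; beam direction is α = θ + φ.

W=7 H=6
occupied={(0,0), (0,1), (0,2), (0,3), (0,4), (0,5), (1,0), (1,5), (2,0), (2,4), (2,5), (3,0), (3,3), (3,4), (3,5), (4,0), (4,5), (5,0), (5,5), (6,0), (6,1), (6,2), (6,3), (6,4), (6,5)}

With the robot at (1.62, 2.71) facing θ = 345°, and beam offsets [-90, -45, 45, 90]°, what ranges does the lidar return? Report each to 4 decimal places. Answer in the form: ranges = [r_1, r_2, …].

ranges = [1.7703, 1.9745, 1.5935, 1.4682]

beam 1: φ=-90°, α=255°
  direction (-0.2588, -0.9659); cell (1,2); t to first gridline: x 2.3955, y 0.7350 (then +3.8637 / +1.0353)
    (1,1) via y @ 0.7350
    (1,0) via y @ 1.7703  # hit
  → r_1 = 1.7703
beam 2: φ=-45°, α=300°
  direction (0.5000, -0.8660); cell (1,2); t to first gridline: x 0.7600, y 0.8198 (then +2.0000 / +1.1547)
    (2,2) via x @ 0.7600
    (2,1) via y @ 0.8198
    (2,0) via y @ 1.9745  # hit
  → r_2 = 1.9745
beam 3: φ=45°, α=30°
  direction (0.8660, 0.5000); cell (1,2); t to first gridline: x 0.4388, y 0.5800 (then +1.1547 / +2.0000)
    (2,2) via x @ 0.4388
    (2,3) via y @ 0.5800
    (3,3) via x @ 1.5935  # hit
  → r_3 = 1.5935
beam 4: φ=90°, α=75°
  direction (0.2588, 0.9659); cell (1,2); t to first gridline: x 1.4682, y 0.3002 (then +3.8637 / +1.0353)
    (1,3) via y @ 0.3002
    (1,4) via y @ 1.3355
    (2,4) via x @ 1.4682  # hit
  → r_4 = 1.4682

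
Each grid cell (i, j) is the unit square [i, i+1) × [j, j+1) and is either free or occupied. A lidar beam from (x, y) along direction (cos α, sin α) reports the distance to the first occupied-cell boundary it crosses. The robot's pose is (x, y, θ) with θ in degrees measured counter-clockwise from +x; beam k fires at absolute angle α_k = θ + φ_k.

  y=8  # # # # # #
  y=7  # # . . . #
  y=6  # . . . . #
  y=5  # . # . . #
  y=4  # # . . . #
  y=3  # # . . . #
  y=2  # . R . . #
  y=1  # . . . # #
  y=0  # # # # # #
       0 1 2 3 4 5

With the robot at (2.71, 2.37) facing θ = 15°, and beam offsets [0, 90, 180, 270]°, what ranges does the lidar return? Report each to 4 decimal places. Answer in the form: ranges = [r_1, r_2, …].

beam 1: φ=0°, α=15°
  cosα=0.9659 sinα=0.2588 | (2,2) | tMaxX 0.3002 tMaxY 2.4341 | tΔX 1.0353 tΔY 3.8637
    t=0.3002 [x] (3,2)
    t=1.3355 [x] (4,2)
    t=2.3708 [x] (5,2) — stop
  → r_1 = 2.3708
beam 2: φ=90°, α=105°
  cosα=-0.2588 sinα=0.9659 | (2,2) | tMaxX 2.7432 tMaxY 0.6522 | tΔX 3.8637 tΔY 1.0353
    t=0.6522 [y] (2,3)
    t=1.6875 [y] (2,4)
    t=2.7228 [y] (2,5) — stop
  → r_2 = 2.7228
beam 3: φ=180°, α=195°
  cosα=-0.9659 sinα=-0.2588 | (2,2) | tMaxX 0.7350 tMaxY 1.4296 | tΔX 1.0353 tΔY 3.8637
    t=0.7350 [x] (1,2)
    t=1.4296 [y] (1,1)
    t=1.7703 [x] (0,1) — stop
  → r_3 = 1.7703
beam 4: φ=270°, α=285°
  cosα=0.2588 sinα=-0.9659 | (2,2) | tMaxX 1.1205 tMaxY 0.3831 | tΔX 3.8637 tΔY 1.0353
    t=0.3831 [y] (2,1)
    t=1.1205 [x] (3,1)
    t=1.4183 [y] (3,0) — stop
  → r_4 = 1.4183

ranges = [2.3708, 2.7228, 1.7703, 1.4183]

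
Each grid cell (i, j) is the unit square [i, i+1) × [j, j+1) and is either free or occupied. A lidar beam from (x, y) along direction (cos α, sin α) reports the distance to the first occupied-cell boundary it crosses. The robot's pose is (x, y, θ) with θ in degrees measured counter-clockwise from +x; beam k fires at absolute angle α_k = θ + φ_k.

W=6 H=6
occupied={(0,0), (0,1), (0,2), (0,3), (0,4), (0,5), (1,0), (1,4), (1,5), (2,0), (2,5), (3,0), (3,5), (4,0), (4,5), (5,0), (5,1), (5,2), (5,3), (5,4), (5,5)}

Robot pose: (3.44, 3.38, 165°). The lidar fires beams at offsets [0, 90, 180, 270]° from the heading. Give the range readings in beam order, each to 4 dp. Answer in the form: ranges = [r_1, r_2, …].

beam 1: φ=0°, α=165°
  cosα=-0.9659 sinα=0.2588 | (3,3) | tMaxX 0.4555 tMaxY 2.3955 | tΔX 1.0353 tΔY 3.8637
    t=0.4555 [x] (2,3)
    t=1.4908 [x] (1,3)
    t=2.3955 [y] (1,4) — stop
  → r_1 = 2.3955
beam 2: φ=90°, α=255°
  cosα=-0.2588 sinα=-0.9659 | (3,3) | tMaxX 1.7000 tMaxY 0.3934 | tΔX 3.8637 tΔY 1.0353
    t=0.3934 [y] (3,2)
    t=1.4287 [y] (3,1)
    t=1.7000 [x] (2,1)
    t=2.4640 [y] (2,0) — stop
  → r_2 = 2.4640
beam 3: φ=180°, α=345°
  cosα=0.9659 sinα=-0.2588 | (3,3) | tMaxX 0.5798 tMaxY 1.4682 | tΔX 1.0353 tΔY 3.8637
    t=0.5798 [x] (4,3)
    t=1.4682 [y] (4,2)
    t=1.6150 [x] (5,2) — stop
  → r_3 = 1.6150
beam 4: φ=270°, α=75°
  cosα=0.2588 sinα=0.9659 | (3,3) | tMaxX 2.1637 tMaxY 0.6419 | tΔX 3.8637 tΔY 1.0353
    t=0.6419 [y] (3,4)
    t=1.6771 [y] (3,5) — stop
  → r_4 = 1.6771

ranges = [2.3955, 2.4640, 1.6150, 1.6771]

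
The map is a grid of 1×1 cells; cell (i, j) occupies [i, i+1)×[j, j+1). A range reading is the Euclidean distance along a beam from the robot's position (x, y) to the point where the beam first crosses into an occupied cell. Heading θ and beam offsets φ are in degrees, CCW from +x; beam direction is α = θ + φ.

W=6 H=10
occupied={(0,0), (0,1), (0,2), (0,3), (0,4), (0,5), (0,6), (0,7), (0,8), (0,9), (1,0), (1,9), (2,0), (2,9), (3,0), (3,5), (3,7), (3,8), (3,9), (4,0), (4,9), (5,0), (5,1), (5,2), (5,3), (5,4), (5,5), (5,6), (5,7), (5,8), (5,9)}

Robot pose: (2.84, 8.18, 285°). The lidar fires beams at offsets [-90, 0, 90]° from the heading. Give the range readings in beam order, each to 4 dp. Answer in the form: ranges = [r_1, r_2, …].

ranges = [1.9049, 0.6182, 0.1656]

beam 1: φ=-90°, α=195°
  cosα=-0.9659 sinα=-0.2588 | (2,8) | tMaxX 0.8696 tMaxY 0.6955 | tΔX 1.0353 tΔY 3.8637
    t=0.6955 [y] (2,7)
    t=0.8696 [x] (1,7)
    t=1.9049 [x] (0,7) — stop
  → r_1 = 1.9049
beam 2: φ=0°, α=285°
  cosα=0.2588 sinα=-0.9659 | (2,8) | tMaxX 0.6182 tMaxY 0.1863 | tΔX 3.8637 tΔY 1.0353
    t=0.1863 [y] (2,7)
    t=0.6182 [x] (3,7) — stop
  → r_2 = 0.6182
beam 3: φ=90°, α=15°
  cosα=0.9659 sinα=0.2588 | (2,8) | tMaxX 0.1656 tMaxY 3.1682 | tΔX 1.0353 tΔY 3.8637
    t=0.1656 [x] (3,8) — stop
  → r_3 = 0.1656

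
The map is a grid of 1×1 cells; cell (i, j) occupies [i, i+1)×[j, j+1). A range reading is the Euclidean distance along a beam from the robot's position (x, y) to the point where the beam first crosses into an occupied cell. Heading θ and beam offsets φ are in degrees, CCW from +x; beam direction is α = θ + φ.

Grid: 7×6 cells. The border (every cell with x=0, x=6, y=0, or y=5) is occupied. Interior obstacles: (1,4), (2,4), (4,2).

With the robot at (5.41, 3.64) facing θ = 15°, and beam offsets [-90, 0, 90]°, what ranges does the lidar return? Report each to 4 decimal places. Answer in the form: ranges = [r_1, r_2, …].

beam 1: φ=-90°, α=285°
  direction (0.2588, -0.9659); cell (5,3); t to first gridline: x 2.2796, y 0.6626 (then +3.8637 / +1.0353)
    (5,2) via y @ 0.6626
    (5,1) via y @ 1.6979
    (6,1) via x @ 2.2796  # hit
  → r_1 = 2.2796
beam 2: φ=0°, α=15°
  direction (0.9659, 0.2588); cell (5,3); t to first gridline: x 0.6108, y 1.3909 (then +1.0353 / +3.8637)
    (6,3) via x @ 0.6108  # hit
  → r_2 = 0.6108
beam 3: φ=90°, α=105°
  direction (-0.2588, 0.9659); cell (5,3); t to first gridline: x 1.5841, y 0.3727 (then +3.8637 / +1.0353)
    (5,4) via y @ 0.3727
    (5,5) via y @ 1.4080  # hit
  → r_3 = 1.4080

ranges = [2.2796, 0.6108, 1.4080]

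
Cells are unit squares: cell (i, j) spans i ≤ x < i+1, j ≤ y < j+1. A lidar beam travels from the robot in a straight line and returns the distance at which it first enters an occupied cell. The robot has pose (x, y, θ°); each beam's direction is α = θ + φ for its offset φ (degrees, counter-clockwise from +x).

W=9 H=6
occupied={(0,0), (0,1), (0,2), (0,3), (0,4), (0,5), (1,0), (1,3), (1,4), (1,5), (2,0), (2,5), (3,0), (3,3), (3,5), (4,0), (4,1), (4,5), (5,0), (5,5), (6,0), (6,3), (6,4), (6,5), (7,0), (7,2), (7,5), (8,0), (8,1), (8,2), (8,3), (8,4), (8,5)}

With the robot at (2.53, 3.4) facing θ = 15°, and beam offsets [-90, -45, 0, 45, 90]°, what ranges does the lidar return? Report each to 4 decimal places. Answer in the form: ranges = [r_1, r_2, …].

beam 1: φ=-90°, α=285°
  d=(0.2588,-0.9659)  start (2,3)  tX=1.8159 tY=0.4141  stride 1/|dx|=3.8637 1/|dy|=1.0353
    cross y-line → (2,2), t=0.4141
    cross y-line → (2,1), t=1.4494
    cross x-line → (3,1), t=1.8159
    cross y-line → (3,0), t=2.4847 (wall)
  → r_1 = 2.4847
beam 2: φ=-45°, α=330°
  d=(0.8660,-0.5000)  start (2,3)  tX=0.5427 tY=0.8000  stride 1/|dx|=1.1547 1/|dy|=2.0000
    cross x-line → (3,3), t=0.5427 (wall)
  → r_2 = 0.5427
beam 3: φ=0°, α=15°
  d=(0.9659,0.2588)  start (2,3)  tX=0.4866 tY=2.3182  stride 1/|dx|=1.0353 1/|dy|=3.8637
    cross x-line → (3,3), t=0.4866 (wall)
  → r_3 = 0.4866
beam 4: φ=45°, α=60°
  d=(0.5000,0.8660)  start (2,3)  tX=0.9400 tY=0.6928  stride 1/|dx|=2.0000 1/|dy|=1.1547
    cross y-line → (2,4), t=0.6928
    cross x-line → (3,4), t=0.9400
    cross y-line → (3,5), t=1.8475 (wall)
  → r_4 = 1.8475
beam 5: φ=90°, α=105°
  d=(-0.2588,0.9659)  start (2,3)  tX=2.0478 tY=0.6212  stride 1/|dx|=3.8637 1/|dy|=1.0353
    cross y-line → (2,4), t=0.6212
    cross y-line → (2,5), t=1.6564 (wall)
  → r_5 = 1.6564

ranges = [2.4847, 0.5427, 0.4866, 1.8475, 1.6564]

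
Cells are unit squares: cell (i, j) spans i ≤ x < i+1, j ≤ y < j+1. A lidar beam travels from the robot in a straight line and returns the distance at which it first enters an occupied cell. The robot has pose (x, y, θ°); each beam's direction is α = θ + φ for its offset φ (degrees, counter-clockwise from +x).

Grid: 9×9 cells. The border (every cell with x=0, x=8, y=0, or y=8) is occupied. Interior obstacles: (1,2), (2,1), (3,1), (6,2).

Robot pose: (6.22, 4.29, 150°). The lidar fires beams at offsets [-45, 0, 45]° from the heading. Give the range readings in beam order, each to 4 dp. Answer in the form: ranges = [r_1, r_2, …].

ranges = [3.8409, 6.0275, 4.9842]

beam 1: φ=-45°, α=105°
  dir = (cos 105°, sin 105°) = (-0.2588, 0.9659); from cell (6,4)
  next x-line at t=0.8500, next y-line at t=0.7350; Δt_x=3.8637, Δt_y=1.0353
    y: enter (6,5) at t=0.7350
    x: enter (5,5) at t=0.8500
    y: enter (5,6) at t=1.7703
    y: enter (5,7) at t=2.8056
    y: enter (5,8) at t=3.8409 ← occupied
  → r_1 = 3.8409
beam 2: φ=0°, α=150°
  dir = (cos 150°, sin 150°) = (-0.8660, 0.5000); from cell (6,4)
  next x-line at t=0.2540, next y-line at t=1.4200; Δt_x=1.1547, Δt_y=2.0000
    x: enter (5,4) at t=0.2540
    x: enter (4,4) at t=1.4087
    y: enter (4,5) at t=1.4200
    x: enter (3,5) at t=2.5634
    y: enter (3,6) at t=3.4200
    x: enter (2,6) at t=3.7181
    x: enter (1,6) at t=4.8728
    y: enter (1,7) at t=5.4200
    x: enter (0,7) at t=6.0275 ← occupied
  → r_2 = 6.0275
beam 3: φ=45°, α=195°
  dir = (cos 195°, sin 195°) = (-0.9659, -0.2588); from cell (6,4)
  next x-line at t=0.2278, next y-line at t=1.1205; Δt_x=1.0353, Δt_y=3.8637
    x: enter (5,4) at t=0.2278
    y: enter (5,3) at t=1.1205
    x: enter (4,3) at t=1.2630
    x: enter (3,3) at t=2.2983
    x: enter (2,3) at t=3.3336
    x: enter (1,3) at t=4.3689
    y: enter (1,2) at t=4.9842 ← occupied
  → r_3 = 4.9842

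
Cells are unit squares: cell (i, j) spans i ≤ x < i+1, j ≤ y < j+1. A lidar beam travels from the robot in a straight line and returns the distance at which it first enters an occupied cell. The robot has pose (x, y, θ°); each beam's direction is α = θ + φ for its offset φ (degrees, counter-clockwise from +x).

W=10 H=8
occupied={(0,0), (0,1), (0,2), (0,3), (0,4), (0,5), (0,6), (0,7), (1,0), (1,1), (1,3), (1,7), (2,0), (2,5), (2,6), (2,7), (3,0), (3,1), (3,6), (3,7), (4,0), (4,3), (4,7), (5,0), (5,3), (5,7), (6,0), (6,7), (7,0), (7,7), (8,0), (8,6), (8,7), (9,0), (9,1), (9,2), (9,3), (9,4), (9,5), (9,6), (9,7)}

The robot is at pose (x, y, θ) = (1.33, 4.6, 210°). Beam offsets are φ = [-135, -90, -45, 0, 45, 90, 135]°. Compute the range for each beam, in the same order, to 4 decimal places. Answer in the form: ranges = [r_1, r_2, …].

ranges = [2.4847, 0.6600, 0.3416, 0.3811, 0.6212, 0.6928, 2.7642]

beam 1: φ=-135°, α=75°
  cosα=0.2588 sinα=0.9659 | (1,4) | tMaxX 2.5887 tMaxY 0.4141 | tΔX 3.8637 tΔY 1.0353
    t=0.4141 [y] (1,5)
    t=1.4494 [y] (1,6)
    t=2.4847 [y] (1,7) — stop
  → r_1 = 2.4847
beam 2: φ=-90°, α=120°
  cosα=-0.5000 sinα=0.8660 | (1,4) | tMaxX 0.6600 tMaxY 0.4619 | tΔX 2.0000 tΔY 1.1547
    t=0.4619 [y] (1,5)
    t=0.6600 [x] (0,5) — stop
  → r_2 = 0.6600
beam 3: φ=-45°, α=165°
  cosα=-0.9659 sinα=0.2588 | (1,4) | tMaxX 0.3416 tMaxY 1.5455 | tΔX 1.0353 tΔY 3.8637
    t=0.3416 [x] (0,4) — stop
  → r_3 = 0.3416
beam 4: φ=0°, α=210°
  cosα=-0.8660 sinα=-0.5000 | (1,4) | tMaxX 0.3811 tMaxY 1.2000 | tΔX 1.1547 tΔY 2.0000
    t=0.3811 [x] (0,4) — stop
  → r_4 = 0.3811
beam 5: φ=45°, α=255°
  cosα=-0.2588 sinα=-0.9659 | (1,4) | tMaxX 1.2750 tMaxY 0.6212 | tΔX 3.8637 tΔY 1.0353
    t=0.6212 [y] (1,3) — stop
  → r_5 = 0.6212
beam 6: φ=90°, α=300°
  cosα=0.5000 sinα=-0.8660 | (1,4) | tMaxX 1.3400 tMaxY 0.6928 | tΔX 2.0000 tΔY 1.1547
    t=0.6928 [y] (1,3) — stop
  → r_6 = 0.6928
beam 7: φ=135°, α=345°
  cosα=0.9659 sinα=-0.2588 | (1,4) | tMaxX 0.6936 tMaxY 2.3182 | tΔX 1.0353 tΔY 3.8637
    t=0.6936 [x] (2,4)
    t=1.7289 [x] (3,4)
    t=2.3182 [y] (3,3)
    t=2.7642 [x] (4,3) — stop
  → r_7 = 2.7642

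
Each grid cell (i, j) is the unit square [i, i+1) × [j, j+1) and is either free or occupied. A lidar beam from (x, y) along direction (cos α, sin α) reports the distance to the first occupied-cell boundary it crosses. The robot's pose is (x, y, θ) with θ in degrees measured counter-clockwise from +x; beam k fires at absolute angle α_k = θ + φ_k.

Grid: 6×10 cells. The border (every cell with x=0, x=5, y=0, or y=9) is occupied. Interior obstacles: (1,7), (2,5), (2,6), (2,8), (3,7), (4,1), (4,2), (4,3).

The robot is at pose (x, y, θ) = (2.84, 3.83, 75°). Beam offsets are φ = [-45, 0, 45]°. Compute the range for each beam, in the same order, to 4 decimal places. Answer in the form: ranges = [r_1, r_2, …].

beam 1: φ=-45°, α=30°
  d=(0.8660,0.5000)  start (2,3)  tX=0.1848 tY=0.3400  stride 1/|dx|=1.1547 1/|dy|=2.0000
    cross x-line → (3,3), t=0.1848
    cross y-line → (3,4), t=0.3400
    cross x-line → (4,4), t=1.3395
    cross y-line → (4,5), t=2.3400
    cross x-line → (5,5), t=2.4942 (wall)
  → r_1 = 2.4942
beam 2: φ=0°, α=75°
  d=(0.2588,0.9659)  start (2,3)  tX=0.6182 tY=0.1760  stride 1/|dx|=3.8637 1/|dy|=1.0353
    cross y-line → (2,4), t=0.1760
    cross x-line → (3,4), t=0.6182
    cross y-line → (3,5), t=1.2113
    cross y-line → (3,6), t=2.2465
    cross y-line → (3,7), t=3.2818 (wall)
  → r_2 = 3.2818
beam 3: φ=45°, α=120°
  d=(-0.5000,0.8660)  start (2,3)  tX=1.6800 tY=0.1963  stride 1/|dx|=2.0000 1/|dy|=1.1547
    cross y-line → (2,4), t=0.1963
    cross y-line → (2,5), t=1.3510 (wall)
  → r_3 = 1.3510

ranges = [2.4942, 3.2818, 1.3510]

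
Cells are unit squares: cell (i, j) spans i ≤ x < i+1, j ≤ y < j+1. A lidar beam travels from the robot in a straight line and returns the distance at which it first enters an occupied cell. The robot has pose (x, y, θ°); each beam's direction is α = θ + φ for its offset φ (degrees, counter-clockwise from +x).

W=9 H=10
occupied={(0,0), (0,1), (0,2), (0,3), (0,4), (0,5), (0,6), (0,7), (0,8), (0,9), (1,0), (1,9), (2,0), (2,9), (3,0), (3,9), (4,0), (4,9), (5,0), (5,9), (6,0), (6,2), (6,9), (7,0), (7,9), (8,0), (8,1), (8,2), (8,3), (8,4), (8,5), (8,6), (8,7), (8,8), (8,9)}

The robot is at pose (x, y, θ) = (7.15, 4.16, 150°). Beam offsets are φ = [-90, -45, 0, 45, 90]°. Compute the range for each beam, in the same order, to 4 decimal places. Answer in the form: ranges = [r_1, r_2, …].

beam 1: φ=-90°, α=60°
  cosα=0.5000 sinα=0.8660 | (7,4) | tMaxX 1.7000 tMaxY 0.9699 | tΔX 2.0000 tΔY 1.1547
    t=0.9699 [y] (7,5)
    t=1.7000 [x] (8,5) — stop
  → r_1 = 1.7000
beam 2: φ=-45°, α=105°
  cosα=-0.2588 sinα=0.9659 | (7,4) | tMaxX 0.5796 tMaxY 0.8696 | tΔX 3.8637 tΔY 1.0353
    t=0.5796 [x] (6,4)
    t=0.8696 [y] (6,5)
    t=1.9049 [y] (6,6)
    t=2.9402 [y] (6,7)
    t=3.9755 [y] (6,8)
    t=4.4433 [x] (5,8)
    t=5.0107 [y] (5,9) — stop
  → r_2 = 5.0107
beam 3: φ=0°, α=150°
  cosα=-0.8660 sinα=0.5000 | (7,4) | tMaxX 0.1732 tMaxY 1.6800 | tΔX 1.1547 tΔY 2.0000
    t=0.1732 [x] (6,4)
    t=1.3279 [x] (5,4)
    t=1.6800 [y] (5,5)
    t=2.4826 [x] (4,5)
    t=3.6373 [x] (3,5)
    t=3.6800 [y] (3,6)
    t=4.7920 [x] (2,6)
    t=5.6800 [y] (2,7)
    t=5.9467 [x] (1,7)
    t=7.1014 [x] (0,7) — stop
  → r_3 = 7.1014
beam 4: φ=45°, α=195°
  cosα=-0.9659 sinα=-0.2588 | (7,4) | tMaxX 0.1553 tMaxY 0.6182 | tΔX 1.0353 tΔY 3.8637
    t=0.1553 [x] (6,4)
    t=0.6182 [y] (6,3)
    t=1.1906 [x] (5,3)
    t=2.2258 [x] (4,3)
    t=3.2611 [x] (3,3)
    t=4.2964 [x] (2,3)
    t=4.4819 [y] (2,2)
    t=5.3317 [x] (1,2)
    t=6.3669 [x] (0,2) — stop
  → r_4 = 6.3669
beam 5: φ=90°, α=240°
  cosα=-0.5000 sinα=-0.8660 | (7,4) | tMaxX 0.3000 tMaxY 0.1848 | tΔX 2.0000 tΔY 1.1547
    t=0.1848 [y] (7,3)
    t=0.3000 [x] (6,3)
    t=1.3395 [y] (6,2) — stop
  → r_5 = 1.3395

ranges = [1.7000, 5.0107, 7.1014, 6.3669, 1.3395]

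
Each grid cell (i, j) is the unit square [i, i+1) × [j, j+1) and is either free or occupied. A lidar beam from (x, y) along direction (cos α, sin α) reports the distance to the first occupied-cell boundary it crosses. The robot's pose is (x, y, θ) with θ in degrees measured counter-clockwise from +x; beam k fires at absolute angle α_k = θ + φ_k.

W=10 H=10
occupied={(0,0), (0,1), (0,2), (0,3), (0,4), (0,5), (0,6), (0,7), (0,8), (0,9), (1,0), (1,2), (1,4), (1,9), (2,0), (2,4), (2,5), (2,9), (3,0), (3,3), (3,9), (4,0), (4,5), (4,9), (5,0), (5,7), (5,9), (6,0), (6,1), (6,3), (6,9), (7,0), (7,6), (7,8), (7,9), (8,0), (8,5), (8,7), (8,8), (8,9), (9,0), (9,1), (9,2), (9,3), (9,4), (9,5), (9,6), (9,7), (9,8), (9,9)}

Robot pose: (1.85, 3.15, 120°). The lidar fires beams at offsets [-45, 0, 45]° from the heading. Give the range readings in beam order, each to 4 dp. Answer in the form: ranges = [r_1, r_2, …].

ranges = [0.8800, 0.9815, 0.8800]

beam 1: φ=-45°, α=75°
  cosα=0.2588 sinα=0.9659 | (1,3) | tMaxX 0.5796 tMaxY 0.8800 | tΔX 3.8637 tΔY 1.0353
    t=0.5796 [x] (2,3)
    t=0.8800 [y] (2,4) — stop
  → r_1 = 0.8800
beam 2: φ=0°, α=120°
  cosα=-0.5000 sinα=0.8660 | (1,3) | tMaxX 1.7000 tMaxY 0.9815 | tΔX 2.0000 tΔY 1.1547
    t=0.9815 [y] (1,4) — stop
  → r_2 = 0.9815
beam 3: φ=45°, α=165°
  cosα=-0.9659 sinα=0.2588 | (1,3) | tMaxX 0.8800 tMaxY 3.2841 | tΔX 1.0353 tΔY 3.8637
    t=0.8800 [x] (0,3) — stop
  → r_3 = 0.8800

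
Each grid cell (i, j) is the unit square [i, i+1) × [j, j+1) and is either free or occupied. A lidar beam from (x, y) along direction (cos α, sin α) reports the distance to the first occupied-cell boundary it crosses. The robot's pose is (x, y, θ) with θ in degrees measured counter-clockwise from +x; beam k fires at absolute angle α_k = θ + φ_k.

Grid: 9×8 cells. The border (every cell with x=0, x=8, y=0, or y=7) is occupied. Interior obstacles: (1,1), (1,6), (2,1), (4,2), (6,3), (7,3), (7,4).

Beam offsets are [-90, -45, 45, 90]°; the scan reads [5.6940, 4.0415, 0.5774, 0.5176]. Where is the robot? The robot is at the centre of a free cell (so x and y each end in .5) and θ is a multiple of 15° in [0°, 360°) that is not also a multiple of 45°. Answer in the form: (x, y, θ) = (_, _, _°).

(x, y, θ) = (1.5, 3.5, 105°)

Enumerate (i+0.5, j+0.5, θ) over the 35 free cells and 16 admissible headings. For each, cast all 4 beams and compare to the given ranges.
  (7.5, 1.5, 165°): beam 1 = 1.5529 ≠ 5.6940 ✗
  (3.5, 5.5, 30°): beam 1 = 2.8868 ≠ 5.6940 ✗
  (7.5, 6.5, 105°): beam 1 = 0.5176 ≠ 5.6940 ✗
  (7.5, 5.5, 60°): beam 1 = 0.5774 ≠ 5.6940 ✗
  …
  (1.5, 3.5, 105°): r_1=5.6940, r_2=4.0415, r_3=0.5774, r_4=0.5176 — all match ✓
Unique over the lattice → pose = (1.5, 3.5, 105°).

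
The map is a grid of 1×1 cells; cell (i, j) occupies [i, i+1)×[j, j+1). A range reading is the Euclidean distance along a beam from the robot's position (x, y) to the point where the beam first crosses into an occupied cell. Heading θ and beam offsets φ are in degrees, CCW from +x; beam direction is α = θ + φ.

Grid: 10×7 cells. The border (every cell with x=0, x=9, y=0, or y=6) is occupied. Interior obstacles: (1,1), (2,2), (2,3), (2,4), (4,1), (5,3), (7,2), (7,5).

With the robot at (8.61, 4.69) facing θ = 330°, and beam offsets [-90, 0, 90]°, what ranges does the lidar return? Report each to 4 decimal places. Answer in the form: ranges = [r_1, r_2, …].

beam 1: φ=-90°, α=240°
  dir = (cos 240°, sin 240°) = (-0.5000, -0.8660); from cell (8,4)
  next x-line at t=1.2200, next y-line at t=0.7967; Δt_x=2.0000, Δt_y=1.1547
    y: enter (8,3) at t=0.7967
    x: enter (7,3) at t=1.2200
    y: enter (7,2) at t=1.9514 ← occupied
  → r_1 = 1.9514
beam 2: φ=0°, α=330°
  dir = (cos 330°, sin 330°) = (0.8660, -0.5000); from cell (8,4)
  next x-line at t=0.4503, next y-line at t=1.3800; Δt_x=1.1547, Δt_y=2.0000
    x: enter (9,4) at t=0.4503 ← occupied
  → r_2 = 0.4503
beam 3: φ=90°, α=60°
  dir = (cos 60°, sin 60°) = (0.5000, 0.8660); from cell (8,4)
  next x-line at t=0.7800, next y-line at t=0.3580; Δt_x=2.0000, Δt_y=1.1547
    y: enter (8,5) at t=0.3580
    x: enter (9,5) at t=0.7800 ← occupied
  → r_3 = 0.7800

ranges = [1.9514, 0.4503, 0.7800]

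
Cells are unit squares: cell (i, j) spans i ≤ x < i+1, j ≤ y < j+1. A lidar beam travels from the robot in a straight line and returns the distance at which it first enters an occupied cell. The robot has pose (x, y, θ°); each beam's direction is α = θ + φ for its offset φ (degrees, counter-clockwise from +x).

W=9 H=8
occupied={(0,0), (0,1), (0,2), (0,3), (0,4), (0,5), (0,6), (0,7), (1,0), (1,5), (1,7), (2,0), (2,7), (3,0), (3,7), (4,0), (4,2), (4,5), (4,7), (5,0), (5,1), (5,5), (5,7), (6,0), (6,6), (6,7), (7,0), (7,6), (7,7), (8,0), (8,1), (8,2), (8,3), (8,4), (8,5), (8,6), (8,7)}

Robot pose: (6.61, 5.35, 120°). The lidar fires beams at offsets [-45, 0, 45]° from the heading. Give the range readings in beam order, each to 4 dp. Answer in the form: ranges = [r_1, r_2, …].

beam 1: φ=-45°, α=75°
  dir = (cos 75°, sin 75°) = (0.2588, 0.9659); from cell (6,5)
  next x-line at t=1.5068, next y-line at t=0.6729; Δt_x=3.8637, Δt_y=1.0353
    y: enter (6,6) at t=0.6729 ← occupied
  → r_1 = 0.6729
beam 2: φ=0°, α=120°
  dir = (cos 120°, sin 120°) = (-0.5000, 0.8660); from cell (6,5)
  next x-line at t=1.2200, next y-line at t=0.7506; Δt_x=2.0000, Δt_y=1.1547
    y: enter (6,6) at t=0.7506 ← occupied
  → r_2 = 0.7506
beam 3: φ=45°, α=165°
  dir = (cos 165°, sin 165°) = (-0.9659, 0.2588); from cell (6,5)
  next x-line at t=0.6315, next y-line at t=2.5114; Δt_x=1.0353, Δt_y=3.8637
    x: enter (5,5) at t=0.6315 ← occupied
  → r_3 = 0.6315

ranges = [0.6729, 0.7506, 0.6315]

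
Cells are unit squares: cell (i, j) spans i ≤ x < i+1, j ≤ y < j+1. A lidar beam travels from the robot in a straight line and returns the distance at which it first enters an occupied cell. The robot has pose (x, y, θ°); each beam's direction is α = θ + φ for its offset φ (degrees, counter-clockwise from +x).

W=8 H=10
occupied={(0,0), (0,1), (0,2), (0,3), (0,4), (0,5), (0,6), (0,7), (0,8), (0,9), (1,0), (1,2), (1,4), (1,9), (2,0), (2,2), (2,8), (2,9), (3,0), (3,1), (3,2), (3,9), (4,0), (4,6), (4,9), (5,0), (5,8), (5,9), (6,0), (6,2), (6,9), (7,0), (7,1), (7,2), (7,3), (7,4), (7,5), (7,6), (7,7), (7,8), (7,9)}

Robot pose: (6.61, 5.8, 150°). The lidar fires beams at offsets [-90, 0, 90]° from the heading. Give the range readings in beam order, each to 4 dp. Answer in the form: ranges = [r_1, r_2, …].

beam 1: φ=-90°, α=60°
  dir = (cos 60°, sin 60°) = (0.5000, 0.8660); from cell (6,5)
  next x-line at t=0.7800, next y-line at t=0.2309; Δt_x=2.0000, Δt_y=1.1547
    y: enter (6,6) at t=0.2309
    x: enter (7,6) at t=0.7800 ← occupied
  → r_1 = 0.7800
beam 2: φ=0°, α=150°
  dir = (cos 150°, sin 150°) = (-0.8660, 0.5000); from cell (6,5)
  next x-line at t=0.7044, next y-line at t=0.4000; Δt_x=1.1547, Δt_y=2.0000
    y: enter (6,6) at t=0.4000
    x: enter (5,6) at t=0.7044
    x: enter (4,6) at t=1.8591 ← occupied
  → r_2 = 1.8591
beam 3: φ=90°, α=240°
  dir = (cos 240°, sin 240°) = (-0.5000, -0.8660); from cell (6,5)
  next x-line at t=1.2200, next y-line at t=0.9238; Δt_x=2.0000, Δt_y=1.1547
    y: enter (6,4) at t=0.9238
    x: enter (5,4) at t=1.2200
    y: enter (5,3) at t=2.0785
    x: enter (4,3) at t=3.2200
    y: enter (4,2) at t=3.2332
    y: enter (4,1) at t=4.3879
    x: enter (3,1) at t=5.2200 ← occupied
  → r_3 = 5.2200

ranges = [0.7800, 1.8591, 5.2200]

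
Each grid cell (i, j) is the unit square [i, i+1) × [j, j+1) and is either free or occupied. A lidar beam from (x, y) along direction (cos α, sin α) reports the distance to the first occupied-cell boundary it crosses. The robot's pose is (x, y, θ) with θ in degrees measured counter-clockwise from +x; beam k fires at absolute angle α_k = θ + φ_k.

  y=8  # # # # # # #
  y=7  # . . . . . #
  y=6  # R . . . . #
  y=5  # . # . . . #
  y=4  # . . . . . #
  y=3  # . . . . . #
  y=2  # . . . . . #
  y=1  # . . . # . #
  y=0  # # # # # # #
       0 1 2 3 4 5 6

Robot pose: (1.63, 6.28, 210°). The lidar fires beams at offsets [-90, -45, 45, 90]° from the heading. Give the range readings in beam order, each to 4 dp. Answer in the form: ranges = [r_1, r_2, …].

beam 1: φ=-90°, α=120°
  dir = (cos 120°, sin 120°) = (-0.5000, 0.8660); from cell (1,6)
  next x-line at t=1.2600, next y-line at t=0.8314; Δt_x=2.0000, Δt_y=1.1547
    y: enter (1,7) at t=0.8314
    x: enter (0,7) at t=1.2600 ← occupied
  → r_1 = 1.2600
beam 2: φ=-45°, α=165°
  dir = (cos 165°, sin 165°) = (-0.9659, 0.2588); from cell (1,6)
  next x-line at t=0.6522, next y-line at t=2.7819; Δt_x=1.0353, Δt_y=3.8637
    x: enter (0,6) at t=0.6522 ← occupied
  → r_2 = 0.6522
beam 3: φ=45°, α=255°
  dir = (cos 255°, sin 255°) = (-0.2588, -0.9659); from cell (1,6)
  next x-line at t=2.4341, next y-line at t=0.2899; Δt_x=3.8637, Δt_y=1.0353
    y: enter (1,5) at t=0.2899
    y: enter (1,4) at t=1.3252
    y: enter (1,3) at t=2.3604
    x: enter (0,3) at t=2.4341 ← occupied
  → r_3 = 2.4341
beam 4: φ=90°, α=300°
  dir = (cos 300°, sin 300°) = (0.5000, -0.8660); from cell (1,6)
  next x-line at t=0.7400, next y-line at t=0.3233; Δt_x=2.0000, Δt_y=1.1547
    y: enter (1,5) at t=0.3233
    x: enter (2,5) at t=0.7400 ← occupied
  → r_4 = 0.7400

ranges = [1.2600, 0.6522, 2.4341, 0.7400]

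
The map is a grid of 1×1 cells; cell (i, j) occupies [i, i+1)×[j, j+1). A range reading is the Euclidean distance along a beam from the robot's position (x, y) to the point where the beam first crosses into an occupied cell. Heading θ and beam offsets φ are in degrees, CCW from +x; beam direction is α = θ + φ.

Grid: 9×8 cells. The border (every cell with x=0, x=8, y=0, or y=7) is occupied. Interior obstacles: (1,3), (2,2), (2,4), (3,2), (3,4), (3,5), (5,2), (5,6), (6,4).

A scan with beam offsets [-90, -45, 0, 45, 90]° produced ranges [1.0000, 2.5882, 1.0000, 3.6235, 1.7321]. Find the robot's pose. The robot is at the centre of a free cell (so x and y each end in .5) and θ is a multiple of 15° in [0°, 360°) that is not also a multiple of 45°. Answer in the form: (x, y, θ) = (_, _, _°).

(x, y, θ) = (4.5, 3.5, 300°)

Enumerate (i+0.5, j+0.5, θ) over the 33 free cells and 16 admissible headings. For each, cast all 5 beams and compare to the given ranges.
  (1.5, 2.5, 285°): beam 1 = 0.5176 ≠ 1.0000 ✗
  (7.5, 5.5, 330°): beam 2 = 1.9319 ≠ 2.5882 ✗
  (5.5, 3.5, 285°): beam 1 = 1.9319 ≠ 1.0000 ✗
  (4.5, 1.5, 75°): beam 1 = 1.9319 ≠ 1.0000 ✗
  …
  (4.5, 3.5, 300°): r_1=1.0000, r_2=2.5882, r_3=1.0000, r_4=3.6235, r_5=1.7321 — all match ✓
No second candidate reproduces the full scan.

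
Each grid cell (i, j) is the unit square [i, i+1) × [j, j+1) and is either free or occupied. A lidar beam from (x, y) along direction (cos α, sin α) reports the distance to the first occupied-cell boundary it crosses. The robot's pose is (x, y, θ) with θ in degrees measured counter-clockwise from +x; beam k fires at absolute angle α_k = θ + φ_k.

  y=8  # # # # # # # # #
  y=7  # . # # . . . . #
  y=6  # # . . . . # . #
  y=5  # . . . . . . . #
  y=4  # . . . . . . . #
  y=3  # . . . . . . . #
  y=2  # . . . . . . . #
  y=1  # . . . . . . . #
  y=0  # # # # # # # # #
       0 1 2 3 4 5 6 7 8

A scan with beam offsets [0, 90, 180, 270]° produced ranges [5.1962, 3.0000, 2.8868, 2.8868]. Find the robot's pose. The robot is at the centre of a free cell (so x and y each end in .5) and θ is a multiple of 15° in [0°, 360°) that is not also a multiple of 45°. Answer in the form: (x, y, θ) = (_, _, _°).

Candidates: 45 free-cell centres × 16 headings = 720 poses. Raycast each; keep the one whose scan matches to 4 dp.
  (4.5, 5.5, 255°): beam 1 = 4.6587 ≠ 5.1962 ✗
  (4.5, 7.5, 15°): beam 1 = 1.9319 ≠ 5.1962 ✗
  (3.5, 5.5, 105°): beam 1 = 1.5529 ≠ 5.1962 ✗
  …
  (3.5, 3.5, 30°): r_1=5.1962, r_2=3.0000, r_3=2.8868, r_4=2.8868 — all match ✓
Only this pose fits every beam.

(x, y, θ) = (3.5, 3.5, 30°)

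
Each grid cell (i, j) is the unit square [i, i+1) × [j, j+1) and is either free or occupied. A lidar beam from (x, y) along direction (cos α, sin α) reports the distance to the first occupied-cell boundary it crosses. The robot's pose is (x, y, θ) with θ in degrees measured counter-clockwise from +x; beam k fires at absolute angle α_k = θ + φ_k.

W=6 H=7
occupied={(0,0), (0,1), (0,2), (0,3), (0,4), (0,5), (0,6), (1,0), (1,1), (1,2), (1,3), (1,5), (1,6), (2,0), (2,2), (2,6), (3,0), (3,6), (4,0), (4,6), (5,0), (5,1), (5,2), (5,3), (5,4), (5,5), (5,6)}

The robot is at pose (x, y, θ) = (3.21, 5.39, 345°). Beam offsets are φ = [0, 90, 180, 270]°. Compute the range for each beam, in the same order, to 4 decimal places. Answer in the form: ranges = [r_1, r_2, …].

beam 1: φ=0°, α=345°
  dir = (cos 345°, sin 345°) = (0.9659, -0.2588); from cell (3,5)
  next x-line at t=0.8179, next y-line at t=1.5068; Δt_x=1.0353, Δt_y=3.8637
    x: enter (4,5) at t=0.8179
    y: enter (4,4) at t=1.5068
    x: enter (5,4) at t=1.8531 ← occupied
  → r_1 = 1.8531
beam 2: φ=90°, α=75°
  dir = (cos 75°, sin 75°) = (0.2588, 0.9659); from cell (3,5)
  next x-line at t=3.0523, next y-line at t=0.6315; Δt_x=3.8637, Δt_y=1.0353
    y: enter (3,6) at t=0.6315 ← occupied
  → r_2 = 0.6315
beam 3: φ=180°, α=165°
  dir = (cos 165°, sin 165°) = (-0.9659, 0.2588); from cell (3,5)
  next x-line at t=0.2174, next y-line at t=2.3569; Δt_x=1.0353, Δt_y=3.8637
    x: enter (2,5) at t=0.2174
    x: enter (1,5) at t=1.2527 ← occupied
  → r_3 = 1.2527
beam 4: φ=270°, α=255°
  dir = (cos 255°, sin 255°) = (-0.2588, -0.9659); from cell (3,5)
  next x-line at t=0.8114, next y-line at t=0.4038; Δt_x=3.8637, Δt_y=1.0353
    y: enter (3,4) at t=0.4038
    x: enter (2,4) at t=0.8114
    y: enter (2,3) at t=1.4390
    y: enter (2,2) at t=2.4743 ← occupied
  → r_4 = 2.4743

ranges = [1.8531, 0.6315, 1.2527, 2.4743]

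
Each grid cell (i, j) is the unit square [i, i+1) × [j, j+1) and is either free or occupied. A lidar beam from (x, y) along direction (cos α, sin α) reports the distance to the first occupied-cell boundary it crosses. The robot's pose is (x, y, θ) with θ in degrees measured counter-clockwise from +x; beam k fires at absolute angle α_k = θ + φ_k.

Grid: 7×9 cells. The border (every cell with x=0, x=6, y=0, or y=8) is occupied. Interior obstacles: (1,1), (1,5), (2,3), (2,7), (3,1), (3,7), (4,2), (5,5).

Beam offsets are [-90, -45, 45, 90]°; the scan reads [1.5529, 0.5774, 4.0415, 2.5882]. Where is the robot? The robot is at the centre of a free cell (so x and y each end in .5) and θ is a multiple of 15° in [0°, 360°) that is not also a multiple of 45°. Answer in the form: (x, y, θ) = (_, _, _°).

Candidates: 27 free-cell centres × 16 headings = 432 poses. Raycast each; keep the one whose scan matches to 4 dp.
  (5.5, 4.5, 210°): beam 1 = 0.5774 ≠ 1.5529 ✗
  (3.5, 4.5, 285°): beam 1 = 2.5882 ≠ 1.5529 ✗
  (5.5, 4.5, 300°): beam 1 = 2.8868 ≠ 1.5529 ✗
  (1.5, 6.5, 195°): beam 3 = 0.5774 ≠ 4.0415 ✗
  (2.5, 4.5, 150°): beam 1 = 2.8868 ≠ 1.5529 ✗
  …
  (2.5, 4.5, 285°): r_1=1.5529, r_2=0.5774, r_3=4.0415, r_4=2.5882 — all match ✓
Only this pose fits every beam.

(x, y, θ) = (2.5, 4.5, 285°)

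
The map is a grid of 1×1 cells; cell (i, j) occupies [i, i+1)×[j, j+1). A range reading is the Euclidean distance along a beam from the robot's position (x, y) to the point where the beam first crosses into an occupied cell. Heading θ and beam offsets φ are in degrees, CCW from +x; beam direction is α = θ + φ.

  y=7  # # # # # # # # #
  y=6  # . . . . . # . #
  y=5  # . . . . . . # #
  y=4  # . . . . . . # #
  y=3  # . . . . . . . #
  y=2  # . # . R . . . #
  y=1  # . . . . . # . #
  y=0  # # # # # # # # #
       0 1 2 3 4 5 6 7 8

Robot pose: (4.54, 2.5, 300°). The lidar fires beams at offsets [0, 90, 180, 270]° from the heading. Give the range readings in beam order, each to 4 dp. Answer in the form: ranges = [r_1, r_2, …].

beam 1: φ=0°, α=300°
  direction (0.5000, -0.8660); cell (4,2); t to first gridline: x 0.9200, y 0.5774 (then +2.0000 / +1.1547)
    (4,1) via y @ 0.5774
    (5,1) via x @ 0.9200
    (5,0) via y @ 1.7321  # hit
  → r_1 = 1.7321
beam 2: φ=90°, α=30°
  direction (0.8660, 0.5000); cell (4,2); t to first gridline: x 0.5312, y 1.0000 (then +1.1547 / +2.0000)
    (5,2) via x @ 0.5312
    (5,3) via y @ 1.0000
    (6,3) via x @ 1.6859
    (7,3) via x @ 2.8406
    (7,4) via y @ 3.0000  # hit
  → r_2 = 3.0000
beam 3: φ=180°, α=120°
  direction (-0.5000, 0.8660); cell (4,2); t to first gridline: x 1.0800, y 0.5774 (then +2.0000 / +1.1547)
    (4,3) via y @ 0.5774
    (3,3) via x @ 1.0800
    (3,4) via y @ 1.7321
    (3,5) via y @ 2.8868
    (2,5) via x @ 3.0800
    (2,6) via y @ 4.0415
    (1,6) via x @ 5.0800
    (1,7) via y @ 5.1962  # hit
  → r_3 = 5.1962
beam 4: φ=270°, α=210°
  direction (-0.8660, -0.5000); cell (4,2); t to first gridline: x 0.6235, y 1.0000 (then +1.1547 / +2.0000)
    (3,2) via x @ 0.6235
    (3,1) via y @ 1.0000
    (2,1) via x @ 1.7782
    (1,1) via x @ 2.9329
    (1,0) via y @ 3.0000  # hit
  → r_4 = 3.0000

ranges = [1.7321, 3.0000, 5.1962, 3.0000]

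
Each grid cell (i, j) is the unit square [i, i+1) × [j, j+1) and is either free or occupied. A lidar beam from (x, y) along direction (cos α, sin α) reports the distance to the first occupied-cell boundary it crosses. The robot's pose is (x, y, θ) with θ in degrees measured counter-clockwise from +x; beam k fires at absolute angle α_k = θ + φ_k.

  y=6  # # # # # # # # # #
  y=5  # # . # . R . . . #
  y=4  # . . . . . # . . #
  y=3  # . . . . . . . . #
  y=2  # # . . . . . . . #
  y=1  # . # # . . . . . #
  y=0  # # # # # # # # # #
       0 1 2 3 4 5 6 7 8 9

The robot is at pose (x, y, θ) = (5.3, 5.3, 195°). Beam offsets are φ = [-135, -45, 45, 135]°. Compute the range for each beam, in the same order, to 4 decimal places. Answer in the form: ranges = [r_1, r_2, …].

beam 1: φ=-135°, α=60°
  dir = (cos 60°, sin 60°) = (0.5000, 0.8660); from cell (5,5)
  next x-line at t=1.4000, next y-line at t=0.8083; Δt_x=2.0000, Δt_y=1.1547
    y: enter (5,6) at t=0.8083 ← occupied
  → r_1 = 0.8083
beam 2: φ=-45°, α=150°
  dir = (cos 150°, sin 150°) = (-0.8660, 0.5000); from cell (5,5)
  next x-line at t=0.3464, next y-line at t=1.4000; Δt_x=1.1547, Δt_y=2.0000
    x: enter (4,5) at t=0.3464
    y: enter (4,6) at t=1.4000 ← occupied
  → r_2 = 1.4000
beam 3: φ=45°, α=240°
  dir = (cos 240°, sin 240°) = (-0.5000, -0.8660); from cell (5,5)
  next x-line at t=0.6000, next y-line at t=0.3464; Δt_x=2.0000, Δt_y=1.1547
    y: enter (5,4) at t=0.3464
    x: enter (4,4) at t=0.6000
    y: enter (4,3) at t=1.5011
    x: enter (3,3) at t=2.6000
    y: enter (3,2) at t=2.6558
    y: enter (3,1) at t=3.8105 ← occupied
  → r_3 = 3.8105
beam 4: φ=135°, α=330°
  dir = (cos 330°, sin 330°) = (0.8660, -0.5000); from cell (5,5)
  next x-line at t=0.8083, next y-line at t=0.6000; Δt_x=1.1547, Δt_y=2.0000
    y: enter (5,4) at t=0.6000
    x: enter (6,4) at t=0.8083 ← occupied
  → r_4 = 0.8083

ranges = [0.8083, 1.4000, 3.8105, 0.8083]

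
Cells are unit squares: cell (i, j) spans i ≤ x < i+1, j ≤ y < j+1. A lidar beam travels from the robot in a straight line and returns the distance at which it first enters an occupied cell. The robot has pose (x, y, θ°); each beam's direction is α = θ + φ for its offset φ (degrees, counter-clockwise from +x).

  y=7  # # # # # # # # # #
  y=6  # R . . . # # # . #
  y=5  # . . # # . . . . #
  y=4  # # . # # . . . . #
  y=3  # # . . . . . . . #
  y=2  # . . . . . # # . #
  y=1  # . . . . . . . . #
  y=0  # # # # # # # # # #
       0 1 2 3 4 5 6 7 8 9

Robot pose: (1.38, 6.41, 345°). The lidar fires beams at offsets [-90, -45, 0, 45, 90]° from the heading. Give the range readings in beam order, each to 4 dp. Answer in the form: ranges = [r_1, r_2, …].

ranges = [1.4597, 6.2469, 1.6771, 1.1800, 0.6108]

beam 1: φ=-90°, α=255°
  d=(-0.2588,-0.9659)  start (1,6)  tX=1.4682 tY=0.4245  stride 1/|dx|=3.8637 1/|dy|=1.0353
    cross y-line → (1,5), t=0.4245
    cross y-line → (1,4), t=1.4597 (wall)
  → r_1 = 1.4597
beam 2: φ=-45°, α=300°
  d=(0.5000,-0.8660)  start (1,6)  tX=1.2400 tY=0.4734  stride 1/|dx|=2.0000 1/|dy|=1.1547
    cross y-line → (1,5), t=0.4734
    cross x-line → (2,5), t=1.2400
    cross y-line → (2,4), t=1.6281
    cross y-line → (2,3), t=2.7828
    cross x-line → (3,3), t=3.2400
    cross y-line → (3,2), t=3.9375
    cross y-line → (3,1), t=5.0922
    cross x-line → (4,1), t=5.2400
    cross y-line → (4,0), t=6.2469 (wall)
  → r_2 = 6.2469
beam 3: φ=0°, α=345°
  d=(0.9659,-0.2588)  start (1,6)  tX=0.6419 tY=1.5841  stride 1/|dx|=1.0353 1/|dy|=3.8637
    cross x-line → (2,6), t=0.6419
    cross y-line → (2,5), t=1.5841
    cross x-line → (3,5), t=1.6771 (wall)
  → r_3 = 1.6771
beam 4: φ=45°, α=30°
  d=(0.8660,0.5000)  start (1,6)  tX=0.7159 tY=1.1800  stride 1/|dx|=1.1547 1/|dy|=2.0000
    cross x-line → (2,6), t=0.7159
    cross y-line → (2,7), t=1.1800 (wall)
  → r_4 = 1.1800
beam 5: φ=90°, α=75°
  d=(0.2588,0.9659)  start (1,6)  tX=2.3955 tY=0.6108  stride 1/|dx|=3.8637 1/|dy|=1.0353
    cross y-line → (1,7), t=0.6108 (wall)
  → r_5 = 0.6108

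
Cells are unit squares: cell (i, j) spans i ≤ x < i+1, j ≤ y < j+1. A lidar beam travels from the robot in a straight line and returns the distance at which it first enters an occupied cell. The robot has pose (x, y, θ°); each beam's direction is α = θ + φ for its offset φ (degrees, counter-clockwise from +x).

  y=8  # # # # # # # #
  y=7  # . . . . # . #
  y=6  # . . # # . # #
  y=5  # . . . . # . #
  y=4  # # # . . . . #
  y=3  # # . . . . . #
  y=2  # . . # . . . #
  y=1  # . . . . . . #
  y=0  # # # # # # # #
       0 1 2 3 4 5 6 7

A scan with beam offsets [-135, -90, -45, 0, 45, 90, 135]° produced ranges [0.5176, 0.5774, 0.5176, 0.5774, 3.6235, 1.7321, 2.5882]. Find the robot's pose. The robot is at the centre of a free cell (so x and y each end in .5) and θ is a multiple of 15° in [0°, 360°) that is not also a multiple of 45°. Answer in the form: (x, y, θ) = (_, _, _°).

Candidates: 33 free-cell centres × 16 headings = 528 poses. Raycast each; keep the one whose scan matches to 4 dp.
  (1.5, 6.5, 30°): beam 1 = 1.5529 ≠ 0.5176 ✗
  (4.5, 3.5, 105°): beam 1 = 2.8868 ≠ 0.5176 ✗
  (1.5, 5.5, 15°): beam 1 = 0.5774 ≠ 0.5176 ✗
  (2.5, 1.5, 75°): beam 1 = 0.5774 ≠ 0.5176 ✗
  …
  (4.5, 5.5, 120°): r_1=0.5176, r_2=0.5774, r_3=0.5176, r_4=0.5774, r_5=3.6235, r_6=1.7321, r_7=2.5882 — all match ✓
No second candidate reproduces the full scan.

(x, y, θ) = (4.5, 5.5, 120°)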